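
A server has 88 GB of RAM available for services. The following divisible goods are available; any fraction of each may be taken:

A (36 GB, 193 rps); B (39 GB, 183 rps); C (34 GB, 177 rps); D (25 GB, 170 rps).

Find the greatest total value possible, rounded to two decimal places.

Take in order of value per unit:
- D (170/25 per unit): all 25 → value 170, running total 170.00
- A (193/36 per unit): all 36 → value 193, running total 363.00
- C (177/34 per unit): 27 of 34 → value 27×177/34 = 140.5588, running total 503.56
Total 503.56.

503.56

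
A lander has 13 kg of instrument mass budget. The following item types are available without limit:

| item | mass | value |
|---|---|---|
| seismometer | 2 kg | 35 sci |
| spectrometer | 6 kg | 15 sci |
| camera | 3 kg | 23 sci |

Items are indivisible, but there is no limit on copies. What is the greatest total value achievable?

Best value-per-unit is seismometer at 35/2, and filling with it alone uses mass 6×2=12. No mix of the others beats 6×35 = 210.

210 sci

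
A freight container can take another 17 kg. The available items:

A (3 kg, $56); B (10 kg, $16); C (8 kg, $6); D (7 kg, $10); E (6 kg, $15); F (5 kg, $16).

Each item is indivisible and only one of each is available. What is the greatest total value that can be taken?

$87

Check high-value combinations within 17 kg:
- A+E+F: weight 3+6+5=14, value 56+15+16=87
- A+D+F: weight 3+7+5=15, value 56+10+16=82
- A+D+E: weight 3+7+6=16, value 56+10+15=81
- A+C+F: weight 3+8+5=16, value 56+6+16=78
Best: $87.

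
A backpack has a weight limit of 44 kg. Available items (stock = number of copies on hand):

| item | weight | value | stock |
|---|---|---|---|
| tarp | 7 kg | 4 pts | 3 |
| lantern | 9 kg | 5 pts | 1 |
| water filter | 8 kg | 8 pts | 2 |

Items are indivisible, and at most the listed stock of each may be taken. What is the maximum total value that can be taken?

29 pts

Best selections within weight 44 and stock limits:
- 2×tarp + 1×lantern + 2×water filter: weight 39, value 29
- 3×tarp + 2×water filter: weight 37, value 28
- 1×tarp + 1×lantern + 2×water filter: weight 32, value 25
- 3×tarp + 1×lantern + 1×water filter: weight 38, value 25
Best: 29 pts.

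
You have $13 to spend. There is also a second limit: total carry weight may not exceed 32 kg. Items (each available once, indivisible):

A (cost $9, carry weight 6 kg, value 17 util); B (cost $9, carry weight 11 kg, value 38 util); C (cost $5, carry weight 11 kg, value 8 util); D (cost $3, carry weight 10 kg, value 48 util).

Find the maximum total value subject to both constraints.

86 util

Feasible sets respecting both limits:
- B+D: cost 12, carry weight 21, value 86
- A+D: cost 12, carry weight 16, value 65
- C+D: cost 8, carry weight 21, value 56
- D: cost 3, carry weight 10, value 48
Best: 86 util.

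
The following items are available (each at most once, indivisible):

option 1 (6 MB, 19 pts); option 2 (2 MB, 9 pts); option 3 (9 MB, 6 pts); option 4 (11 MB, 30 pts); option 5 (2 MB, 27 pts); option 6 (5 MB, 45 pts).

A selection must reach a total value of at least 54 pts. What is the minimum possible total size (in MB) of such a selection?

7

Subsets with value ≥ 54, sorted by total size:
- option 5+option 6: size 7, value 72
- option 2+option 6: size 7, value 54
- option 2+option 5+option 6: size 9, value 81
- option 1+option 2+option 5: size 10, value 55
Minimum size: 7 MB.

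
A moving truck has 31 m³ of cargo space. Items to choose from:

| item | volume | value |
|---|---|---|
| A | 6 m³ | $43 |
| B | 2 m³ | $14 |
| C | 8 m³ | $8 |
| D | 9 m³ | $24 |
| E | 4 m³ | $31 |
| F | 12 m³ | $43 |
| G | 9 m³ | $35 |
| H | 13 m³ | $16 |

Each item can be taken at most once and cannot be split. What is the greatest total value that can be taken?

$152

Check high-value combinations within 31 m³:
- A+E+F+G: volume 6+4+12+9=31, value 43+31+43+35=152
- A+B+D+E+G: volume 6+2+9+4+9=30, value 43+14+24+31+35=147
- A+D+E+F: volume 6+9+4+12=31, value 43+24+31+43=141
- A+B+F+G: volume 6+2+12+9=29, value 43+14+43+35=135
- A+D+E+G: volume 6+9+4+9=28, value 43+24+31+35=133
Best: $152.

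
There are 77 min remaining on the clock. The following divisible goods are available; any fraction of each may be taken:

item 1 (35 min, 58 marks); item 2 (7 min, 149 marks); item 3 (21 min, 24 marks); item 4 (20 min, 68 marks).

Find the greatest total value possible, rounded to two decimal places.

292.14

Take in order of value per unit:
- item 2 (149/7 per unit): all 7 → value 149, running total 149.00
- item 4 (68/20 per unit): all 20 → value 68, running total 217.00
- item 1 (58/35 per unit): all 35 → value 58, running total 275.00
- item 3 (24/21 per unit): 15 of 21 → value 15×24/21 = 17.1429, running total 292.14
Total 292.14.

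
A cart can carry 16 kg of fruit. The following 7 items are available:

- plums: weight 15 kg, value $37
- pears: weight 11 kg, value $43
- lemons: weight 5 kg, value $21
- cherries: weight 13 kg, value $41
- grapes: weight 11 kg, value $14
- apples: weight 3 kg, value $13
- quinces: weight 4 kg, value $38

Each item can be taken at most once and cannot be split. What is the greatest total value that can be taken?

This is a 0/1 knapsack; check combinations near the capacity.
- pears+quinces: weight 11+4=15, value 43+38=81
- lemons+apples+quinces: weight 5+3+4=12, value 21+13+38=72
- pears+lemons: weight 11+5=16, value 43+21=64
- lemons+quinces: weight 5+4=9, value 21+38=59
- pears+apples: weight 11+3=14, value 43+13=56
Best: $81.

$81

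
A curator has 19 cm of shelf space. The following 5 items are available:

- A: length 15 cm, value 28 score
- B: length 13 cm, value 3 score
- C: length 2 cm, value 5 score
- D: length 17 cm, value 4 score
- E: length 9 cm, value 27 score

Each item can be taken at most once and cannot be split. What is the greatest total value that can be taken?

33 score

This is a 0/1 knapsack; check combinations near the capacity.
- A+C: length 15+2=17, value 28+5=33
- C+E: length 2+9=11, value 5+27=32
- A: length 15, value 28
- E: length 9, value 27
Best: 33 score.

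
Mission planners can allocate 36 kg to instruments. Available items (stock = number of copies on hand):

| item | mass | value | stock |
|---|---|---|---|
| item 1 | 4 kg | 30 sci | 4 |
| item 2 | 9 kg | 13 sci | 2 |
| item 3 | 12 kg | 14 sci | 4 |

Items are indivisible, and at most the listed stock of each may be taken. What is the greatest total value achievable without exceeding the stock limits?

146 sci

Top feasible selections:
- 4×item 1 + 2×item 2: mass 34, value 146
- 4×item 1 + 1×item 3: mass 28, value 134
Best: 146 sci.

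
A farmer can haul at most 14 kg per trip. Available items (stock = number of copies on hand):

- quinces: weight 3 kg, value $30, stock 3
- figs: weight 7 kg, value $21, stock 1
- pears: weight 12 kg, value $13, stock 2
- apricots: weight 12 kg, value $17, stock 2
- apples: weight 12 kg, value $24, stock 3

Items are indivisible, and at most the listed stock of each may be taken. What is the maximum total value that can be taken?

$90

Best selections within weight 14 and stock limits:
- 3×quinces: weight 9, value 90
- 2×quinces + 1×figs: weight 13, value 81
Best: $90.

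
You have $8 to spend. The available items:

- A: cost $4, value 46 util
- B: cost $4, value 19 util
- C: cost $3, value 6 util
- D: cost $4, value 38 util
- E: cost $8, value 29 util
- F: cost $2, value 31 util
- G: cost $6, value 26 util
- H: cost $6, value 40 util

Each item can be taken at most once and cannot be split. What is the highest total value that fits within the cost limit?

Check high-value combinations within $8:
- A+D: cost 4+4=8, value 46+38=84
- A+F: cost 4+2=6, value 46+31=77
- F+H: cost 2+6=8, value 31+40=71
- D+F: cost 4+2=6, value 38+31=69
- A+B: cost 4+4=8, value 46+19=65
Best: 84 util.

84 util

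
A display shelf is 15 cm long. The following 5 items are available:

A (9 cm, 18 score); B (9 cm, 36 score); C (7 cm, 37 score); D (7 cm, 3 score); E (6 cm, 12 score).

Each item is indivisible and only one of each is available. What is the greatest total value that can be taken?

Check high-value combinations within 15 cm:
- C+E: length 7+6=13, value 37+12=49
- B+E: length 9+6=15, value 36+12=48
- C+D: length 7+7=14, value 37+3=40
- C: length 7, value 37
Best: 49 score.

49 score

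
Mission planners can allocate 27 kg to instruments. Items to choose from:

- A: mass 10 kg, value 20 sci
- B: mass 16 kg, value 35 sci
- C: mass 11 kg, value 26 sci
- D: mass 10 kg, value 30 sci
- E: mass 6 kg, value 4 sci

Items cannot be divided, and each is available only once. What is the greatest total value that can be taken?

Check high-value combinations within 27 kg:
- B+D: mass 16+10=26, value 35+30=65
- B+C: mass 16+11=27, value 35+26=61
- C+D+E: mass 11+10+6=27, value 26+30+4=60
Best: 65 sci.

65 sci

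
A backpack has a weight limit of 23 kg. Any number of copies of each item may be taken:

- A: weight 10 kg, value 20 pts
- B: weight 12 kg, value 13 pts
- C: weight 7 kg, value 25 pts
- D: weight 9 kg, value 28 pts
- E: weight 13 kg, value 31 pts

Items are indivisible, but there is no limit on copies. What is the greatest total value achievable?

78 pts

Best value-per-unit is C at 25/7; filling with it alone gives 3×25 = 75.
Optimal mix: 2×C + 1×D → weight 23, value 78.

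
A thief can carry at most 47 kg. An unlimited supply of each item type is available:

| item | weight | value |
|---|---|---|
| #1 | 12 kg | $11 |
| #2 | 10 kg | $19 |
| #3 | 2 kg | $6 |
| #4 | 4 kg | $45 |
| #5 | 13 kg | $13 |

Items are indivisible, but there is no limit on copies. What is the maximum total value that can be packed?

$501

Best value-per-unit is #4 at 45/4; filling with it alone gives 11×45 = 495.
Optimal mix: 1×#3 + 11×#4 → weight 46, value 501.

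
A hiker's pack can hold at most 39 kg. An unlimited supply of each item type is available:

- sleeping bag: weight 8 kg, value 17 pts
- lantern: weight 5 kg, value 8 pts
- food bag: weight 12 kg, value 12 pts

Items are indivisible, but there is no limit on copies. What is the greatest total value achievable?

Best value-per-unit is sleeping bag at 17/8; filling with it alone gives 4×17 = 68.
Optimal mix: 4×sleeping bag + 1×lantern → weight 37, value 76.

76 pts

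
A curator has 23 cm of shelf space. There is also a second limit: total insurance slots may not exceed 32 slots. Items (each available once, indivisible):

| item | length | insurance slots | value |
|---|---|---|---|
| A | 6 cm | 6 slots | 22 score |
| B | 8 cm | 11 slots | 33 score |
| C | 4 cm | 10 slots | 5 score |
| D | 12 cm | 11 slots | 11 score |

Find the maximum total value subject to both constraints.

Feasible sets respecting both limits:
- A+B+C: length 18, insurance slots 27, value 60
- A+B: length 14, insurance slots 17, value 55
- B+D: length 20, insurance slots 22, value 44
- B+C: length 12, insurance slots 21, value 38
Best: 60 score.

60 score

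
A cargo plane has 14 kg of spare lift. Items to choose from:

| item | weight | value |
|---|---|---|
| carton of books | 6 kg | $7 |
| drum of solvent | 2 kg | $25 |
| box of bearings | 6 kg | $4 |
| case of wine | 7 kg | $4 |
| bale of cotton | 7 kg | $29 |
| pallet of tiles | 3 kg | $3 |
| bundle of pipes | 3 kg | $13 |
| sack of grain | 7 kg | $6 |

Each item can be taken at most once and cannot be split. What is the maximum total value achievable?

$67

Check high-value combinations within 14 kg:
- drum of solvent+bale of cotton+bundle of pipes: weight 2+7+3=12, value 25+29+13=67
- drum of solvent+bale of cotton+pallet of tiles: weight 2+7+3=12, value 25+29+3=57
- drum of solvent+bale of cotton: weight 2+7=9, value 25+29=54
Best: $67.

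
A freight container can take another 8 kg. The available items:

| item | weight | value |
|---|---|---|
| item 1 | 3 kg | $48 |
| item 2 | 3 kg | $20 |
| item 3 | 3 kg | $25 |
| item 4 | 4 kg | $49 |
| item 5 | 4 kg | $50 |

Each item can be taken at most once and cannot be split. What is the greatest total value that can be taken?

Check high-value combinations within 8 kg:
- item 4+item 5: weight 4+4=8, value 49+50=99
- item 1+item 5: weight 3+4=7, value 48+50=98
- item 1+item 4: weight 3+4=7, value 48+49=97
Best: $99.

$99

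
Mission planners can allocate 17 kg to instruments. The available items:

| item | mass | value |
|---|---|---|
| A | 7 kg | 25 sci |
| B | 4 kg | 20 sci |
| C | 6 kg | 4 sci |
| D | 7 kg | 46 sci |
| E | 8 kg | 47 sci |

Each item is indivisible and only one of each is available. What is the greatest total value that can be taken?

This is a 0/1 knapsack; check combinations near the capacity.
- D+E: mass 7+8=15, value 46+47=93
- A+E: mass 7+8=15, value 25+47=72
- A+D: mass 7+7=14, value 25+46=71
- B+C+D: mass 4+6+7=17, value 20+4+46=70
- B+E: mass 4+8=12, value 20+47=67
Best: 93 sci.

93 sci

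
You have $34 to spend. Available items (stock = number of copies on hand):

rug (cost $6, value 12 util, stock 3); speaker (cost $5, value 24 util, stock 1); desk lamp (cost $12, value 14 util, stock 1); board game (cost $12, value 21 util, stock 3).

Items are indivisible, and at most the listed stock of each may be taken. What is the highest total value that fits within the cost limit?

69 util

Top feasible selections:
- 2×rug + 1×speaker + 1×board game: cost 29, value 69
- 1×speaker + 2×board game: cost 29, value 66
- 2×rug + 1×speaker + 1×desk lamp: cost 29, value 62
- 3×rug + 1×speaker: cost 23, value 60
Best: 69 util.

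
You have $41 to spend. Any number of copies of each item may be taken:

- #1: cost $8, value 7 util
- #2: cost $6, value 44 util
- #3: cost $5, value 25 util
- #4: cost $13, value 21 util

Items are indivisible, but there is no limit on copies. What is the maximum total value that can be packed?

Best value-per-unit is #2 at 44/6; filling with it alone gives 6×44 = 264.
Optimal mix: 6×#2 + 1×#3 → cost 41, value 289.

289 util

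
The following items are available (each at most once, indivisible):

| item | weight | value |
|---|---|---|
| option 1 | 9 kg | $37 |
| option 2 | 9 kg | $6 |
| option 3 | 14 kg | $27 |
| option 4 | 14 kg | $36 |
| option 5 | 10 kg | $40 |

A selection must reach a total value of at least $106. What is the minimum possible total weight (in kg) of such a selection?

Subsets with value ≥ 106, sorted by total weight:
- option 1+option 4+option 5: weight 33, value 113
- option 1+option 2+option 4+option 5: weight 42, value 119
- option 1+option 2+option 3+option 5: weight 42, value 110
- option 1+option 2+option 3+option 4: weight 46, value 106
Minimum weight: 33 kg.

33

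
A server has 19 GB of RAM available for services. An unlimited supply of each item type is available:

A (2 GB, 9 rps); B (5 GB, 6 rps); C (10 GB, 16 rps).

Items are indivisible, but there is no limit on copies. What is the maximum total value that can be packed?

Best value-per-unit is A at 9/2, and filling with it alone uses memory 9×2=18. No mix of the others beats 9×9 = 81.

81 rps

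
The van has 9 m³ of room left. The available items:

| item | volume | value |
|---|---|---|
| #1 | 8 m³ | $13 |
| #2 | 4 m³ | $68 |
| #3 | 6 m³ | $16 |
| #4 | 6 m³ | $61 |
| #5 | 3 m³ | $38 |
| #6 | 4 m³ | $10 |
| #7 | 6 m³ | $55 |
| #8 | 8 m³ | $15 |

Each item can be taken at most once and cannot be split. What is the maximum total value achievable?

$106

This is a 0/1 knapsack; check combinations near the capacity.
- #2+#5: volume 4+3=7, value 68+38=106
- #4+#5: volume 6+3=9, value 61+38=99
- #5+#7: volume 3+6=9, value 38+55=93
- #2+#6: volume 4+4=8, value 68+10=78
Best: $106.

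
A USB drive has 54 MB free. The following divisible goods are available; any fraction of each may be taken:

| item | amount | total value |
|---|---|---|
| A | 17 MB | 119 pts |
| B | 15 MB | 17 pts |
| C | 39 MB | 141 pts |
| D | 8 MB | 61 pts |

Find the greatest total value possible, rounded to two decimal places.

Take in order of value per unit:
- D (61/8 per unit): all 8 → value 61, running total 61.00
- A (119/17 per unit): all 17 → value 119, running total 180.00
- C (141/39 per unit): 29 of 39 → value 29×141/39 = 104.8462, running total 284.85
Total 284.85.

284.85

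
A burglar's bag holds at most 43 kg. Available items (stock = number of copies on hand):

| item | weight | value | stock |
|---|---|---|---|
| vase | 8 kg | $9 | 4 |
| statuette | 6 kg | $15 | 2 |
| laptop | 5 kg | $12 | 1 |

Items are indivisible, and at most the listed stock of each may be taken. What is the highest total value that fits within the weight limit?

Best selections within weight 43 and stock limits:
- 3×vase + 2×statuette + 1×laptop: weight 41, value 69
- 4×vase + 1×statuette + 1×laptop: weight 43, value 63
Best: $69.

$69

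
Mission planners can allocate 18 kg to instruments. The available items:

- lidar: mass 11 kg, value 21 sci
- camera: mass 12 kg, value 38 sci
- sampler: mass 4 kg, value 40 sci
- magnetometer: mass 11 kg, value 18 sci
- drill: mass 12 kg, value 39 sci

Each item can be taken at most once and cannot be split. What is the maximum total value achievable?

Check high-value combinations within 18 kg:
- sampler+drill: mass 4+12=16, value 40+39=79
- camera+sampler: mass 12+4=16, value 38+40=78
- lidar+sampler: mass 11+4=15, value 21+40=61
- sampler+magnetometer: mass 4+11=15, value 40+18=58
- sampler: mass 4, value 40
Best: 79 sci.

79 sci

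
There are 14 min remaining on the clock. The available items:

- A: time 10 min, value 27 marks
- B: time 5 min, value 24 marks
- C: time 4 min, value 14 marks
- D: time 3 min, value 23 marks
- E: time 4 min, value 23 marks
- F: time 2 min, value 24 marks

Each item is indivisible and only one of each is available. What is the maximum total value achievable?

Check high-value combinations within 14 min:
- B+D+E+F: time 5+3+4+2=14, value 24+23+23+24=94
- B+C+D+F: time 5+4+3+2=14, value 24+14+23+24=85
- C+D+E+F: time 4+3+4+2=13, value 14+23+23+24=84
- B+D+F: time 5+3+2=10, value 24+23+24=71
Best: 94 marks.

94 marks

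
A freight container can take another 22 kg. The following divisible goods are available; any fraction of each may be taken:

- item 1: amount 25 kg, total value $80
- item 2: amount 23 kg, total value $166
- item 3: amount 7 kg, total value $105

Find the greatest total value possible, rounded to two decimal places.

213.26

Take in order of value per unit:
- item 3 (105/7 per unit): all 7 → value 105, running total 105.00
- item 2 (166/23 per unit): 15 of 23 → value 15×166/23 = 108.2609, running total 213.26
Total 213.26.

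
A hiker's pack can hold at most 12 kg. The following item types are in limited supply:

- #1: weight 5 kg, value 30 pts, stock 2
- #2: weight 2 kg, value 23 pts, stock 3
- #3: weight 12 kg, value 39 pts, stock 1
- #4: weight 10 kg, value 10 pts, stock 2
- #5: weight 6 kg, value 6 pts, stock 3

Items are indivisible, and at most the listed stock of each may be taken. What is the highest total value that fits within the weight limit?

Best selections within weight 12 and stock limits:
- 1×#1 + 3×#2: weight 11, value 99
- 2×#1 + 1×#2: weight 12, value 83
- 1×#1 + 2×#2: weight 9, value 76
- 3×#2 + 1×#5: weight 12, value 75
Best: 99 pts.

99 pts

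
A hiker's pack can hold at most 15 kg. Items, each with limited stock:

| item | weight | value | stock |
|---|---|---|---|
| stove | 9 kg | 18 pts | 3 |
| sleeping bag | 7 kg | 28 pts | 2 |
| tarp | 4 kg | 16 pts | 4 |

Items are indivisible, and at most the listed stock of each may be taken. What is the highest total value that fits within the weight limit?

60 pts

Top feasible selections:
- 1×sleeping bag + 2×tarp: weight 15, value 60
- 2×sleeping bag: weight 14, value 56
Best: 60 pts.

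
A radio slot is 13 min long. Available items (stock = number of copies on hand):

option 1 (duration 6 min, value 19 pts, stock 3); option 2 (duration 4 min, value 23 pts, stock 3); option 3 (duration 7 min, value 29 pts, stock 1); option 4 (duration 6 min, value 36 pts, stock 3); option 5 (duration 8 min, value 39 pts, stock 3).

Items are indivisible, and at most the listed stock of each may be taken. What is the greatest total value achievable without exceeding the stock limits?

Best selections within duration 13 and stock limits:
- 2×option 4: duration 12, value 72
- 3×option 2: duration 12, value 69
- 1×option 3 + 1×option 4: duration 13, value 65
- 1×option 2 + 1×option 5: duration 12, value 62
Best: 72 pts.

72 pts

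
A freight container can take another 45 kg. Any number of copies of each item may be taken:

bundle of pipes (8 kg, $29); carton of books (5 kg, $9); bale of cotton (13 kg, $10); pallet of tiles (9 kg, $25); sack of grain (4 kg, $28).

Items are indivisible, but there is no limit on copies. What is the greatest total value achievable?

$308

Best value-per-unit is sack of grain at 28/4, and filling with it alone uses weight 11×4=44. No mix of the others beats 11×28 = 308.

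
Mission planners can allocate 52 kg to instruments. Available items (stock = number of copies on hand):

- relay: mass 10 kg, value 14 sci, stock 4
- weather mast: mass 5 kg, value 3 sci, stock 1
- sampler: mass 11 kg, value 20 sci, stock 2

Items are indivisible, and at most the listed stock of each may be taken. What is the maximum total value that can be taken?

Best selections within mass 52 and stock limits:
- 3×relay + 2×sampler: mass 52, value 82
- 4×relay + 1×sampler: mass 51, value 76
- 2×relay + 1×weather mast + 2×sampler: mass 47, value 71
- 2×relay + 2×sampler: mass 42, value 68
Best: 82 sci.

82 sci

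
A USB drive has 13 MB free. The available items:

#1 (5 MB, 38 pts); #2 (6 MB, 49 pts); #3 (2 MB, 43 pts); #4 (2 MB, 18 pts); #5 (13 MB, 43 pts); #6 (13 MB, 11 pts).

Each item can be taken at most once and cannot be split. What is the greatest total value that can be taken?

130 pts

Check high-value combinations within 13 MB:
- #1+#2+#3: size 5+6+2=13, value 38+49+43=130
- #2+#3+#4: size 6+2+2=10, value 49+43+18=110
- #1+#2+#4: size 5+6+2=13, value 38+49+18=105
- #1+#3+#4: size 5+2+2=9, value 38+43+18=99
- #2+#3: size 6+2=8, value 49+43=92
Best: 130 pts.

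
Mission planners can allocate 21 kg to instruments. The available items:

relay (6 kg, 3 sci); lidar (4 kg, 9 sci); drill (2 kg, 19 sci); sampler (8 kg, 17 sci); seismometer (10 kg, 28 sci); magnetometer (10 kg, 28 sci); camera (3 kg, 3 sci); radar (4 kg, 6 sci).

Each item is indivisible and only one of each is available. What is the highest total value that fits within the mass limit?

Check high-value combinations within 21 kg:
- drill+sampler+seismometer: mass 2+8+10=20, value 19+17+28=64
- drill+sampler+magnetometer: mass 2+8+10=20, value 19+17+28=64
- lidar+drill+seismometer+radar: mass 4+2+10+4=20, value 9+19+28+6=62
- lidar+drill+magnetometer+radar: mass 4+2+10+4=20, value 9+19+28+6=62
Best: 64 sci.

64 sci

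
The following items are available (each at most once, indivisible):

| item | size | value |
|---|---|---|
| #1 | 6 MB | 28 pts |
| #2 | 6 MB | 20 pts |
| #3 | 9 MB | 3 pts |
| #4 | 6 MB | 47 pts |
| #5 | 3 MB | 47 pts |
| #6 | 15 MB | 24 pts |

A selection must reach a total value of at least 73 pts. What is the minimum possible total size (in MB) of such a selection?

Subsets with value ≥ 73, sorted by total size:
- #4+#5: size 9, value 94
- #1+#5: size 9, value 75
- #1+#4: size 12, value 75
- #1+#4+#5: size 15, value 122
Minimum size: 9 MB.

9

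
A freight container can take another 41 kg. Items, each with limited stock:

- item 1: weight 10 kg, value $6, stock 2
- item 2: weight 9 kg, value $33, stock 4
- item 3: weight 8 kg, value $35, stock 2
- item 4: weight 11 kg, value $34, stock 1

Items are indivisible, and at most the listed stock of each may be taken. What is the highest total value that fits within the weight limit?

Best selections within weight 41 and stock limits:
- 1×item 2 + 2×item 3 + 1×item 4: weight 36, value 137
- 2×item 2 + 2×item 3: weight 34, value 136
- 2×item 2 + 1×item 3 + 1×item 4: weight 37, value 135
- 3×item 2 + 1×item 3: weight 35, value 134
Best: $137.

$137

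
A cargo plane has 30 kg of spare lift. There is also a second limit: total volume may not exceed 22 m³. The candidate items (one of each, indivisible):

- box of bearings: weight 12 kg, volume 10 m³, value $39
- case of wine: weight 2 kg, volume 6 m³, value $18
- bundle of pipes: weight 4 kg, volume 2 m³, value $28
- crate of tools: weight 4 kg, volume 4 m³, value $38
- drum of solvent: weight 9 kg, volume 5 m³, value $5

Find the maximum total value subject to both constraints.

$123

Feasible sets respecting both limits:
- box of bearings+case of wine+bundle of pipes+crate of tools: weight 22, volume 22, value 123
- box of bearings+bundle of pipes+crate of tools+drum of solvent: weight 29, volume 21, value 110
- box of bearings+bundle of pipes+crate of tools: weight 20, volume 16, value 105
- box of bearings+case of wine+crate of tools: weight 18, volume 20, value 95
Best: $123.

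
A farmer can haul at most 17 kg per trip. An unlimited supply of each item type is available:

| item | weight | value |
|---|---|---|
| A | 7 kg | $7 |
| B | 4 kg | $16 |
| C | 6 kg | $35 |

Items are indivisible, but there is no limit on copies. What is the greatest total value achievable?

$86

Best value-per-unit is C at 35/6; filling with it alone gives 2×35 = 70.
Optimal mix: 1×B + 2×C → weight 16, value 86.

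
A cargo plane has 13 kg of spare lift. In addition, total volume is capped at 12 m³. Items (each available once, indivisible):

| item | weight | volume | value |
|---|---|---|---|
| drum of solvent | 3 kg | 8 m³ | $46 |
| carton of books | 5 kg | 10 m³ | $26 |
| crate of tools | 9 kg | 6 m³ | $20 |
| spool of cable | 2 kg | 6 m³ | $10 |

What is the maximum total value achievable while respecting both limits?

$46

Feasible sets respecting both limits:
- drum of solvent: weight 3, volume 8, value 46
- crate of tools+spool of cable: weight 11, volume 12, value 30
- carton of books: weight 5, volume 10, value 26
Best: $46.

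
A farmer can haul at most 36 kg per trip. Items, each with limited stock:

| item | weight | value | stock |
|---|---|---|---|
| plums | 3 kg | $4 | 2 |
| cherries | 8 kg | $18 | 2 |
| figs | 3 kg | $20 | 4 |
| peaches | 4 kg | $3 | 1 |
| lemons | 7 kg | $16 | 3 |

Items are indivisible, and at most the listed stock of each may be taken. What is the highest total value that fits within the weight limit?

Best selections within weight 36 and stock limits:
- 2×cherries + 4×figs + 1×lemons: weight 35, value 132
- 1×plums + 4×figs + 3×lemons: weight 36, value 132
- 1×cherries + 4×figs + 2×lemons: weight 34, value 130
- 4×figs + 3×lemons: weight 33, value 128
Best: $132.

$132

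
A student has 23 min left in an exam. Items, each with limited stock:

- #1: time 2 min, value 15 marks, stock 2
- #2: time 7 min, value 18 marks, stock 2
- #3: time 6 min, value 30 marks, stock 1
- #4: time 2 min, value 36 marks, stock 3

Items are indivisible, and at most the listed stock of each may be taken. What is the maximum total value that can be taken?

186 marks

Top feasible selections:
- 2×#1 + 1×#2 + 1×#3 + 3×#4: time 23, value 186
- 1×#1 + 1×#2 + 1×#3 + 3×#4: time 21, value 171
- 2×#1 + 1×#3 + 3×#4: time 16, value 168
- 1×#1 + 2×#2 + 3×#4: time 22, value 159
Best: 186 marks.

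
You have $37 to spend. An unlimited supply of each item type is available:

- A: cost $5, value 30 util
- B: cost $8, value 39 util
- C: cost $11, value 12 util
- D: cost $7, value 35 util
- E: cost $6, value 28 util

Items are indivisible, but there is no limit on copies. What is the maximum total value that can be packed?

Best value-per-unit is A at 30/5; filling with it alone gives 7×30 = 210.
Optimal mix: 6×A + 1×D → cost 37, value 215.

215 util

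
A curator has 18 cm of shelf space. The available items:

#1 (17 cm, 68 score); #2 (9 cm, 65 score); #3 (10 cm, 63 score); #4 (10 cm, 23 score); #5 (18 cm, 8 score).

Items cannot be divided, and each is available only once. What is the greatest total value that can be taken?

68 score

This is a 0/1 knapsack; check combinations near the capacity.
- #1: length 17, value 68
- #2: length 9, value 65
- #3: length 10, value 63
- #4: length 10, value 23
- #5: length 18, value 8
Best: 68 score.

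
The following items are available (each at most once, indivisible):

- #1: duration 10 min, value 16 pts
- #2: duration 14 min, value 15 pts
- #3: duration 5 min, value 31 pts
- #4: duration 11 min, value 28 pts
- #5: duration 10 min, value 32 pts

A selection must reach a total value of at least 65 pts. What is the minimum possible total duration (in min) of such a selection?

Subsets with value ≥ 65, sorted by total duration:
- #1+#3+#5: duration 25, value 79
- #3+#4+#5: duration 26, value 91
- #1+#3+#4: duration 26, value 75
- #2+#3+#5: duration 29, value 78
Minimum duration: 25 min.

25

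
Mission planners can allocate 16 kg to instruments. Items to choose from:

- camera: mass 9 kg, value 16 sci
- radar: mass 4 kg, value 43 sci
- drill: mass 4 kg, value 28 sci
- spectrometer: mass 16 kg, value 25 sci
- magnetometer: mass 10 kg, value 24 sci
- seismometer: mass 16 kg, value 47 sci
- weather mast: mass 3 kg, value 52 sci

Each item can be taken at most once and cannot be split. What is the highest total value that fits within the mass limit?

123 sci

This is a 0/1 knapsack; check combinations near the capacity.
- radar+drill+weather mast: mass 4+4+3=11, value 43+28+52=123
- camera+radar+weather mast: mass 9+4+3=16, value 16+43+52=111
- camera+drill+weather mast: mass 9+4+3=16, value 16+28+52=96
- radar+weather mast: mass 4+3=7, value 43+52=95
- drill+weather mast: mass 4+3=7, value 28+52=80
Best: 123 sci.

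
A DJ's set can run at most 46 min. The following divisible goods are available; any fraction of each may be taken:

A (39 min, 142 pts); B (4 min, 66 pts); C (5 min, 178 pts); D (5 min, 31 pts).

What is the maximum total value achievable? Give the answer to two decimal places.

391.51

Take in order of value per unit:
- C (178/5 per unit): all 5 → value 178, running total 178.00
- B (66/4 per unit): all 4 → value 66, running total 244.00
- D (31/5 per unit): all 5 → value 31, running total 275.00
- A (142/39 per unit): 32 of 39 → value 32×142/39 = 116.5128, running total 391.51
Total 391.51.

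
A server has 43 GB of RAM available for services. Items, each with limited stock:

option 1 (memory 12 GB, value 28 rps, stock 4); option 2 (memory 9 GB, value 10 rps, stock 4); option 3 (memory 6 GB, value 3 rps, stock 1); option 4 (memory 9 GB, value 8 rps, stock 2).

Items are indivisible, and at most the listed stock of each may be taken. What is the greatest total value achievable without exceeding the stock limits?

Best selections within memory 43 and stock limits:
- 3×option 1 + 1×option 3: memory 42, value 87
- 3×option 1: memory 36, value 84
- 2×option 1 + 2×option 2: memory 42, value 76
- 2×option 1 + 1×option 2 + 1×option 4: memory 42, value 74
Best: 87 rps.

87 rps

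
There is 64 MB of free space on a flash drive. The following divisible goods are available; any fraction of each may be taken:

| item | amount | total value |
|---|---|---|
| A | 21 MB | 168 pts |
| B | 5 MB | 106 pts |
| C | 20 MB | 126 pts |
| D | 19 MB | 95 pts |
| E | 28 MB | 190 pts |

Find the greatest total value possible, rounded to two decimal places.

527.00

Take in order of value per unit:
- B (106/5 per unit): all 5 → value 106, running total 106.00
- A (168/21 per unit): all 21 → value 168, running total 274.00
- E (190/28 per unit): all 28 → value 190, running total 464.00
- C (126/20 per unit): 10 of 20 → value 10×126/20 = 63.0000, running total 527.00
Total 527.00.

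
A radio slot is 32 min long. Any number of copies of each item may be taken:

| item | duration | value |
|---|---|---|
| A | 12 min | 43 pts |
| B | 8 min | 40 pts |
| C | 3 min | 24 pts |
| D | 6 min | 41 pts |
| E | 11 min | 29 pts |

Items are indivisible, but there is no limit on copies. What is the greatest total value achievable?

240 pts

Best value-per-unit is C at 24/3, and filling with it alone uses duration 10×3=30. No mix of the others beats 10×24 = 240.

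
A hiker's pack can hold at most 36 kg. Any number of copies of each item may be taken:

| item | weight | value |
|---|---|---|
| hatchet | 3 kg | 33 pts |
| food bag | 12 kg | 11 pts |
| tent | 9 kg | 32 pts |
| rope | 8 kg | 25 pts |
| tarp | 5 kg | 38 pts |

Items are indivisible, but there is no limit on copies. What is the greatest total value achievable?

Best value-per-unit is hatchet at 33/3, and filling with it alone uses weight 12×3=36. No mix of the others beats 12×33 = 396.

396 pts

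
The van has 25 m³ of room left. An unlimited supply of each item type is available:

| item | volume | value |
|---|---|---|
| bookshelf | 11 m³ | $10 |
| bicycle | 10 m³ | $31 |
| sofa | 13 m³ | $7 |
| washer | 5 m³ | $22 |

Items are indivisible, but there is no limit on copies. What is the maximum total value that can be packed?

Best value-per-unit is washer at 22/5, and filling with it alone uses volume 5×5=25. No mix of the others beats 5×22 = 110.

$110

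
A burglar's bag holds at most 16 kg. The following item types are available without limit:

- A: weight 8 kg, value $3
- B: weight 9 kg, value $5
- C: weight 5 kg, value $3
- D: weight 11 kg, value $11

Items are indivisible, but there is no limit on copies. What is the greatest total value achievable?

$14

Best value-per-unit is D at 11/11; filling with it alone gives 1×11 = 11.
Optimal mix: 1×C + 1×D → weight 16, value 14.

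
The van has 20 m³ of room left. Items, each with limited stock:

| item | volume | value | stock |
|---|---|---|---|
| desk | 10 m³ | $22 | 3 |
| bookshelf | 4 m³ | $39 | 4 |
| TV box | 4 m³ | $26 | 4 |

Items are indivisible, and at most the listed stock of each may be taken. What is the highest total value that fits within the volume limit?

$182

Top feasible selections:
- 4×bookshelf + 1×TV box: volume 20, value 182
- 3×bookshelf + 2×TV box: volume 20, value 169
- 4×bookshelf: volume 16, value 156
Best: $182.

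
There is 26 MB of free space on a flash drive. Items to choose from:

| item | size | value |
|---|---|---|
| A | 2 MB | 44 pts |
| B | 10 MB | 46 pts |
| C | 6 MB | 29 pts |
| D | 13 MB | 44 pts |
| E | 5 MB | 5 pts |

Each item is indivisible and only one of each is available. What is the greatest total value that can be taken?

Check high-value combinations within 26 MB:
- A+B+D: size 2+10+13=25, value 44+46+44=134
- A+B+C+E: size 2+10+6+5=23, value 44+46+29+5=124
- A+C+D+E: size 2+6+13+5=26, value 44+29+44+5=122
- A+B+C: size 2+10+6=18, value 44+46+29=119
Best: 134 pts.

134 pts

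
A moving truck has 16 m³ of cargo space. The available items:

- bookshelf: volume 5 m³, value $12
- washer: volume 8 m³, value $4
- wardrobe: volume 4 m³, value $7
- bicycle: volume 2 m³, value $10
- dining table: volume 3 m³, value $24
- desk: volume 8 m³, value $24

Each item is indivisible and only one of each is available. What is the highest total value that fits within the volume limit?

This is a 0/1 knapsack; check combinations near the capacity.
- bookshelf+dining table+desk: volume 5+3+8=16, value 12+24+24=60
- bicycle+dining table+desk: volume 2+3+8=13, value 10+24+24=58
- wardrobe+dining table+desk: volume 4+3+8=15, value 7+24+24=55
Best: $60.

$60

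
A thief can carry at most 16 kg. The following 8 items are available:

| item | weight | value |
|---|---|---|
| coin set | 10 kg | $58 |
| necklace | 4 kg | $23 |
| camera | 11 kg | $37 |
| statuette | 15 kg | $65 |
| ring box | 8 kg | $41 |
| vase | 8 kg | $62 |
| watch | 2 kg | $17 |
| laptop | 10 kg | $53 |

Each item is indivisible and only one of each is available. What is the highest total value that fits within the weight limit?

This is a 0/1 knapsack; check combinations near the capacity.
- ring box+vase: weight 8+8=16, value 41+62=103
- necklace+vase+watch: weight 4+8+2=14, value 23+62+17=102
- coin set+necklace+watch: weight 10+4+2=16, value 58+23+17=98
- necklace+watch+laptop: weight 4+2+10=16, value 23+17+53=93
Best: $103.

$103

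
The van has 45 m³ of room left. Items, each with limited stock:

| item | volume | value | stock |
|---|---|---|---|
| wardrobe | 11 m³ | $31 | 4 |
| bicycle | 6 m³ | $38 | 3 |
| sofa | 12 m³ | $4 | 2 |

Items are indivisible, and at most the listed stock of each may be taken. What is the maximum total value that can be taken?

$176

Top feasible selections:
- 2×wardrobe + 3×bicycle: volume 40, value 176
- 3×wardrobe + 2×bicycle: volume 45, value 169
- 1×wardrobe + 3×bicycle + 1×sofa: volume 41, value 149
- 1×wardrobe + 3×bicycle: volume 29, value 145
Best: $176.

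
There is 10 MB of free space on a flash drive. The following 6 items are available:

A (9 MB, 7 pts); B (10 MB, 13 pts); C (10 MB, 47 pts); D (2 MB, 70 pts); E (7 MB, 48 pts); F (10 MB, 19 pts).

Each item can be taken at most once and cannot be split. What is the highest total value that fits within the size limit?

Check high-value combinations within 10 MB:
- D+E: size 2+7=9, value 70+48=118
- D: size 2, value 70
- E: size 7, value 48
Best: 118 pts.

118 pts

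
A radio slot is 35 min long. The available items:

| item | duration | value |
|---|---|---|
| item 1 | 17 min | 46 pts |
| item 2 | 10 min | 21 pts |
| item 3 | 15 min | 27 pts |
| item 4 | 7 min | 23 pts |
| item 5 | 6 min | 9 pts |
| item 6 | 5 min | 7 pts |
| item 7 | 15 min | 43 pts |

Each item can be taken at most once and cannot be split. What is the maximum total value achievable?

90 pts

This is a 0/1 knapsack; check combinations near the capacity.
- item 1+item 2+item 4: duration 17+10+7=34, value 46+21+23=90
- item 1+item 7: duration 17+15=32, value 46+43=89
- item 2+item 4+item 7: duration 10+7+15=32, value 21+23+43=87
- item 1+item 4+item 5+item 6: duration 17+7+6+5=35, value 46+23+9+7=85
- item 4+item 5+item 6+item 7: duration 7+6+5+15=33, value 23+9+7+43=82
Best: 90 pts.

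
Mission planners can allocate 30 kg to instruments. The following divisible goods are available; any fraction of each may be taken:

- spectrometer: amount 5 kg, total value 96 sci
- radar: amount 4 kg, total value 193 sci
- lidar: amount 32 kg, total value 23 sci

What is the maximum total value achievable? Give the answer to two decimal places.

304.09

Take in order of value per unit:
- radar (193/4 per unit): all 4 → value 193, running total 193.00
- spectrometer (96/5 per unit): all 5 → value 96, running total 289.00
- lidar (23/32 per unit): 21 of 32 → value 21×23/32 = 15.0938, running total 304.09
Total 304.09.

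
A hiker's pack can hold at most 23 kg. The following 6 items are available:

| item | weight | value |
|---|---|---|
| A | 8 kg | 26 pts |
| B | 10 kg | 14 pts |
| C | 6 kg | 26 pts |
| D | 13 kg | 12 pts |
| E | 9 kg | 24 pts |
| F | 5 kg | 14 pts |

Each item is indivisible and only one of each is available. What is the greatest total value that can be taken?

76 pts

Check high-value combinations within 23 kg:
- A+C+E: weight 8+6+9=23, value 26+26+24=76
- A+C+F: weight 8+6+5=19, value 26+26+14=66
- C+E+F: weight 6+9+5=20, value 26+24+14=64
- A+E+F: weight 8+9+5=22, value 26+24+14=64
Best: 76 pts.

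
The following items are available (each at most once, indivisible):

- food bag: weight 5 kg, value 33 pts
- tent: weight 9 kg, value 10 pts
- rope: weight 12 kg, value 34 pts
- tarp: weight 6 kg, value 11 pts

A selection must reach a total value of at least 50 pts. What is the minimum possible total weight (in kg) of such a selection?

Subsets with value ≥ 50, sorted by total weight:
- food bag+rope: weight 17, value 67
- food bag+tent+tarp: weight 20, value 54
- food bag+rope+tarp: weight 23, value 78
- food bag+tent+rope: weight 26, value 77
Minimum weight: 17 kg.

17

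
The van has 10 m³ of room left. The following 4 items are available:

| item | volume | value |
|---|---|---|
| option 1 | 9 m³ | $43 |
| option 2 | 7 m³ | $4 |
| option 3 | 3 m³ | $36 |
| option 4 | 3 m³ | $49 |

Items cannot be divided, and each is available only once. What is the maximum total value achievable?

$85

Check high-value combinations within 10 m³:
- option 3+option 4: volume 3+3=6, value 36+49=85
- option 2+option 4: volume 7+3=10, value 4+49=53
- option 4: volume 3, value 49
- option 1: volume 9, value 43
- option 2+option 3: volume 7+3=10, value 4+36=40
Best: $85.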